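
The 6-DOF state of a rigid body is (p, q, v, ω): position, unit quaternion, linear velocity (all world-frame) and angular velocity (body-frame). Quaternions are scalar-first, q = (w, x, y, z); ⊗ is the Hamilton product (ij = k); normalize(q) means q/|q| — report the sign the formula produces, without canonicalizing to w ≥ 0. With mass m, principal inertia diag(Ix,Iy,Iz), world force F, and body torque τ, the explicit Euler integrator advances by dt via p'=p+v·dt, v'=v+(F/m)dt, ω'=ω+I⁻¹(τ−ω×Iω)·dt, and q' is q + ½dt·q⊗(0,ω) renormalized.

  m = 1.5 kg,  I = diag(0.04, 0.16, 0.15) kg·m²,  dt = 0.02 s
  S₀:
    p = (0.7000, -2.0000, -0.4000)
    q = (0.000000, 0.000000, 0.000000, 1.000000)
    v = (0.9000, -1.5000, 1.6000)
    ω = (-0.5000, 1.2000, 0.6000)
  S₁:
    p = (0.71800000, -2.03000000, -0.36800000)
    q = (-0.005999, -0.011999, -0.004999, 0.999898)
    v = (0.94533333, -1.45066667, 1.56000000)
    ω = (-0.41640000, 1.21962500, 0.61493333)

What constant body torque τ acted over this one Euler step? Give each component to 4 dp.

ω₁ − ω₀ = (0.08360000, 0.01962500, 0.01493333)
ω₀×(Iω₀) = (-0.0072, 0.0330, -0.0720)
I·α + gyro = (0.1600, 0.1900, 0.0400)

τ = (0.1600, 0.1900, 0.0400)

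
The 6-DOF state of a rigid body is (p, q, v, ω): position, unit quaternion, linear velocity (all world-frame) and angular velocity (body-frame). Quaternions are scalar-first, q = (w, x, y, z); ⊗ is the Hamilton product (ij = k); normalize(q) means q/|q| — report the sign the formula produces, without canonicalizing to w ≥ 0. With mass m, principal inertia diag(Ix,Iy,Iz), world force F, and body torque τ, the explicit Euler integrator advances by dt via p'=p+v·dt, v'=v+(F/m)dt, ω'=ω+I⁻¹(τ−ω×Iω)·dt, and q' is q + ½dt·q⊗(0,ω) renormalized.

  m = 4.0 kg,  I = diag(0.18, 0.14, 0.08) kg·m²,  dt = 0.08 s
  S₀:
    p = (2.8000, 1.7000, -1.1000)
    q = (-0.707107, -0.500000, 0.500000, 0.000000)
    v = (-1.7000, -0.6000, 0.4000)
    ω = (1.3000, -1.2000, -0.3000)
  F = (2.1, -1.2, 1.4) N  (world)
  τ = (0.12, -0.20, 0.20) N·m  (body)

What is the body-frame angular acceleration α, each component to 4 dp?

gyro term ω×Iω = (-0.0216, -0.0390, 0.0624)
angular accel α = (0.7867, -1.1500, 1.7200)

α = (0.7867, -1.1500, 1.7200)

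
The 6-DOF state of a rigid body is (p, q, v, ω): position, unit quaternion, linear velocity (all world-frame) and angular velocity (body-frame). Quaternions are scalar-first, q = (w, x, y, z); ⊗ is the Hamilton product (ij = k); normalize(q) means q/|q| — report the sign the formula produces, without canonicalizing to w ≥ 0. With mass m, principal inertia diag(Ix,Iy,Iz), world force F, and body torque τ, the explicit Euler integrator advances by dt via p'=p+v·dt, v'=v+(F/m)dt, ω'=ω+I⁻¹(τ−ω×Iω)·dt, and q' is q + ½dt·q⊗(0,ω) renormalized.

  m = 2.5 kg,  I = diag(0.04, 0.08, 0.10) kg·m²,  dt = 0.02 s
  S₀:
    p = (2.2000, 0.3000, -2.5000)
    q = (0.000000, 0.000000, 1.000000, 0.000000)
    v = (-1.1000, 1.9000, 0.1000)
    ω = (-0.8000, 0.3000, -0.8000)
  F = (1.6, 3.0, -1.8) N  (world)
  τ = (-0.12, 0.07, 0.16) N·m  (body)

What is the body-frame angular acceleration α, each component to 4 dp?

ω×(Iω) gyroscopic = (-0.0048, -0.0384, -0.0096)
angular accel α = (-2.8800, 1.3550, 1.6960)

α = (-2.8800, 1.3550, 1.6960)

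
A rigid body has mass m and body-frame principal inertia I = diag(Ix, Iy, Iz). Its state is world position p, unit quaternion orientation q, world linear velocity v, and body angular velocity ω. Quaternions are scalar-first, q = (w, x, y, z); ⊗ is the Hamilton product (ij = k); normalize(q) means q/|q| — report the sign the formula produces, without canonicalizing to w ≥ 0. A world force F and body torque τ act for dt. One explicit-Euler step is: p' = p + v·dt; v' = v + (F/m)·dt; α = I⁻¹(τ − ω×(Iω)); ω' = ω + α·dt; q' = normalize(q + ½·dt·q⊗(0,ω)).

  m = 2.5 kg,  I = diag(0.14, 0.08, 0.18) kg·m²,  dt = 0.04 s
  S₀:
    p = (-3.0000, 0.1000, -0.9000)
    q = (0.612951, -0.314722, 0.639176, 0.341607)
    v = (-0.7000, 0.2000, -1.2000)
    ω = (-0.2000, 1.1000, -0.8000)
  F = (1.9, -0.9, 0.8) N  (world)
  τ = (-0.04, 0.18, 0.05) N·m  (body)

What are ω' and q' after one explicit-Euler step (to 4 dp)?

ω' = (-0.1863, 1.1932, -0.7918)
q' = (0.6029, -0.3348, 0.6460, 0.3273)

ω×(Iω) gyroscopic = (-0.0880, -0.0064, 0.0132)
angular accel α = (0.3429, 2.3300, 0.2044)
ω' = ω + α·dt = (-0.1863, 1.1932, -0.7918)
2q̇ = q⊗(0,ω) = (-0.4927524, -1.0096987, 0.3541471, -0.7087198)
q + ½dt·q⊗(0,ω), renormalized = (0.6029, -0.3348, 0.6460, 0.3273)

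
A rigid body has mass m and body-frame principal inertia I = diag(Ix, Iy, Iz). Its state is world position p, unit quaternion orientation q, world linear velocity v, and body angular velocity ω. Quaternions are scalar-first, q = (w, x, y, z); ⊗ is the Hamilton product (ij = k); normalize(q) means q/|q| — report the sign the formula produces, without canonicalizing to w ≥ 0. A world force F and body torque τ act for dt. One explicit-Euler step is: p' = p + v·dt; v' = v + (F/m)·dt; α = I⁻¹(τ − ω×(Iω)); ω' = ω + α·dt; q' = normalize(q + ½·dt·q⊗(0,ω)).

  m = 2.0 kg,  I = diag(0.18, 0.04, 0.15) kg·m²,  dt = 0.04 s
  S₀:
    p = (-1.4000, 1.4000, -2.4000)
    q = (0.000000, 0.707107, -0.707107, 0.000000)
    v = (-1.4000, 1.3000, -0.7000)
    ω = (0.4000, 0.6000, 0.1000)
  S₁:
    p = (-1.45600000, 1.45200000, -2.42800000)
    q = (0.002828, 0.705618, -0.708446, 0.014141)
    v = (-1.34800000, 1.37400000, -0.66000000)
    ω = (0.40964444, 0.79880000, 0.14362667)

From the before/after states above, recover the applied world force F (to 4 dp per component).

Δv = v₁−v₀ = (0.05200000, 0.07400000, 0.04000000)
F = m·Δv/dt = (2.6000, 3.7000, 2.0000)

F = (2.6000, 3.7000, 2.0000)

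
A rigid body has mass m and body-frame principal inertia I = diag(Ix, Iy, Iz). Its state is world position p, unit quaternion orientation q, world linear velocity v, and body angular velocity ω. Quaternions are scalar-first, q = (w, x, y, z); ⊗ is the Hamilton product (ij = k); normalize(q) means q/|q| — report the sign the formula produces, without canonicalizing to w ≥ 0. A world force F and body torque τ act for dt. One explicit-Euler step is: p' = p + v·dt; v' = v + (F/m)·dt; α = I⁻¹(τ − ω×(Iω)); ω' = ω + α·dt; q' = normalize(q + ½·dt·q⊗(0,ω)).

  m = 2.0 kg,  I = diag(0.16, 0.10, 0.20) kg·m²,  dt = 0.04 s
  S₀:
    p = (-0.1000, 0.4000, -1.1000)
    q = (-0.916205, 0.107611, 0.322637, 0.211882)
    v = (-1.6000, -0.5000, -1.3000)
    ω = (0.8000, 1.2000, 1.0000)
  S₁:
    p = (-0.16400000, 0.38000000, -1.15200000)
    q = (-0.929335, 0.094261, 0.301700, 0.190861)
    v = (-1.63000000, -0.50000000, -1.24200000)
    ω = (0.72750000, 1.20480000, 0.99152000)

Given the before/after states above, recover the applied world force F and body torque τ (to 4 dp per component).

F = (-1.5000, 0.0000, 2.9000)
τ = (-0.1700, -0.0200, -0.1000)

velocity change Δv = (-0.03000000, 0.00000000, 0.05800000)
applied force F = (-1.5000, 0.0000, 2.9000)
rate change Δω = (-0.07250000, 0.00480000, -0.00848000)
ω₀×(Iω₀) = (0.1200, -0.0320, -0.0576)
τ = I·(Δω/dt) + ω₀×(Iω₀) = (-0.1700, -0.0200, -0.1000)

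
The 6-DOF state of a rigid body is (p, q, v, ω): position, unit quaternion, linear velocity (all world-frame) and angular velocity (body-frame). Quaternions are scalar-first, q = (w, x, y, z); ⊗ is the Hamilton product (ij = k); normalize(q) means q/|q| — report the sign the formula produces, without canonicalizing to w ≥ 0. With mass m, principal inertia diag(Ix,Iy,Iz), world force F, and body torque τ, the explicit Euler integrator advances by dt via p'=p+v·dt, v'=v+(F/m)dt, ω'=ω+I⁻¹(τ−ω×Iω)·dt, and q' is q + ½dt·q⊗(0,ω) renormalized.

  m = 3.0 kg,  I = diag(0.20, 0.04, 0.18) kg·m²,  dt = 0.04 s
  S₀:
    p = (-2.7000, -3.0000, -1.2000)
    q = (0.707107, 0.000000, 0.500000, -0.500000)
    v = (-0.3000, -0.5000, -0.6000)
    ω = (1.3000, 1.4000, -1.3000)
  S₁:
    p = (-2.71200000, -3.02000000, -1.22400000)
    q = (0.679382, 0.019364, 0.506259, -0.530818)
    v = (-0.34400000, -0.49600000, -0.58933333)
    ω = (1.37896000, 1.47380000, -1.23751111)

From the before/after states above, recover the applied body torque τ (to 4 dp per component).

τ = (0.1400, 0.0400, -0.0100)

rate change Δω = (0.07896000, 0.07380000, 0.06248889)
gyro term ω₀×Iω₀ = (-0.2548, -0.0338, -0.2912)
applied torque τ = (0.1400, 0.0400, -0.0100)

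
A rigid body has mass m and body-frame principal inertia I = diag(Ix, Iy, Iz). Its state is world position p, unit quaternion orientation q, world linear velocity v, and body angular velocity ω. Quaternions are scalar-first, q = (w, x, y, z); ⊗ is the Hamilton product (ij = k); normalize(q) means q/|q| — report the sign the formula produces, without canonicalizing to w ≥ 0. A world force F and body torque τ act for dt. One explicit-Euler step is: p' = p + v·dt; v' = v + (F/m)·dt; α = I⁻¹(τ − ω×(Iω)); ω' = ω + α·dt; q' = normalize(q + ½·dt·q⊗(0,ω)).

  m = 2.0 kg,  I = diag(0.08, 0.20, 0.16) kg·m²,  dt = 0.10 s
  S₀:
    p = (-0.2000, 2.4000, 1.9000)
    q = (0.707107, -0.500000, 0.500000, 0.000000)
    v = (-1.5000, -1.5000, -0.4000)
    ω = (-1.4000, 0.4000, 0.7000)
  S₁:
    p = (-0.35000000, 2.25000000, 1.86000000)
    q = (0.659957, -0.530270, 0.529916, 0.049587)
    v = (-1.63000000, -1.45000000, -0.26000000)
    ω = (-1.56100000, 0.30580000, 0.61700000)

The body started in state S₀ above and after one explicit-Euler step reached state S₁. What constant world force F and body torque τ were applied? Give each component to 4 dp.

Δv = v₁−v₀ = (-0.13000000, 0.05000000, 0.14000000)
applied force F = (-2.6000, 1.0000, 2.8000)
ω₁ − ω₀ = (-0.16100000, -0.09420000, -0.08300000)
I·α + gyro = (-0.1400, -0.1100, -0.2000)

F = (-2.6000, 1.0000, 2.8000)
τ = (-0.1400, -0.1100, -0.2000)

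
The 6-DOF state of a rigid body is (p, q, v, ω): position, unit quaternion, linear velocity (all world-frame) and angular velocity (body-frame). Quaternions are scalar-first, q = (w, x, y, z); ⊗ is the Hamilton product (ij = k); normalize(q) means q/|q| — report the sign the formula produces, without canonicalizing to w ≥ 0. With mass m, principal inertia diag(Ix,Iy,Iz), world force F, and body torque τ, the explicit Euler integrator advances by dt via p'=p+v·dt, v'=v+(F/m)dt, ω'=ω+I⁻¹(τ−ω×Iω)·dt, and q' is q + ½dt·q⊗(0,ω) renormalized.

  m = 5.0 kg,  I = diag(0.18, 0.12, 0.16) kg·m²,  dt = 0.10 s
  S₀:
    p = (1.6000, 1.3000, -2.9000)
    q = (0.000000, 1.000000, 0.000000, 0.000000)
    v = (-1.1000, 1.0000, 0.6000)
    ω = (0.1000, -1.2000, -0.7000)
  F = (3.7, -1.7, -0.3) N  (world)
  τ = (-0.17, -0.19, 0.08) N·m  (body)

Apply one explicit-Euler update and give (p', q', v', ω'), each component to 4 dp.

p' = (1.4900, 1.4000, -2.8400)
q' = (-0.0050, 0.9976, 0.0349, -0.0599)
v' = (-1.0260, 0.9660, 0.5940)
ω' = (-0.0131, -1.3572, -0.6545)

new position p' = (1.4900, 1.4000, -2.8400)
new velocity v' = (-1.0260, 0.9660, 0.5940)
angular accel α = (-1.1311, -1.5717, 0.4550)
ω + α·dt = (-0.0131, -1.3572, -0.6545)
Hamilton product q⊗(0,ω) = (-0.1000000, 0.0000000, 0.7000000, -1.2000000)
q + ½dt·q⊗(0,ω), renormalized = (-0.0050, 0.9976, 0.0349, -0.0599)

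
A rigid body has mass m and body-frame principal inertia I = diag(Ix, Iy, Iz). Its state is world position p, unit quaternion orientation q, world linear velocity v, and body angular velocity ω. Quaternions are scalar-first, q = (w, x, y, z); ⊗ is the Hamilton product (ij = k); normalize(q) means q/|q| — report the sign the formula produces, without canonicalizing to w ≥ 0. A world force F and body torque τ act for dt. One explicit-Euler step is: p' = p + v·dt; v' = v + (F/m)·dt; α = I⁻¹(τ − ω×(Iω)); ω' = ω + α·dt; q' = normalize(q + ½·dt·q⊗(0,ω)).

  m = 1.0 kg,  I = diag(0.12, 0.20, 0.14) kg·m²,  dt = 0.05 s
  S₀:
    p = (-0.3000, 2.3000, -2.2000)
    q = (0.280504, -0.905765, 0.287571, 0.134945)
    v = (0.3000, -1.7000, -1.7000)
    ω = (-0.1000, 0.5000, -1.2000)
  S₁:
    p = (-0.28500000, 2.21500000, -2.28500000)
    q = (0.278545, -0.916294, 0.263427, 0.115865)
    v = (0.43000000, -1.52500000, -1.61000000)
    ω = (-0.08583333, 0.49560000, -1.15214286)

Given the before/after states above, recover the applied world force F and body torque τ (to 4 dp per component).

F = (2.6000, 3.5000, 1.8000)
τ = (0.0700, -0.0200, 0.1300)

Δω = ω₁−ω₀ = (0.01416667, -0.00440000, 0.04785714)
ω₀×(Iω₀) = (0.0360, -0.0024, -0.0040)
I·α + gyro = (0.0700, -0.0200, 0.1300)
Δv = v₁−v₀ = (0.13000000, 0.17500000, 0.09000000)
applied force F = (2.6000, 3.5000, 1.8000)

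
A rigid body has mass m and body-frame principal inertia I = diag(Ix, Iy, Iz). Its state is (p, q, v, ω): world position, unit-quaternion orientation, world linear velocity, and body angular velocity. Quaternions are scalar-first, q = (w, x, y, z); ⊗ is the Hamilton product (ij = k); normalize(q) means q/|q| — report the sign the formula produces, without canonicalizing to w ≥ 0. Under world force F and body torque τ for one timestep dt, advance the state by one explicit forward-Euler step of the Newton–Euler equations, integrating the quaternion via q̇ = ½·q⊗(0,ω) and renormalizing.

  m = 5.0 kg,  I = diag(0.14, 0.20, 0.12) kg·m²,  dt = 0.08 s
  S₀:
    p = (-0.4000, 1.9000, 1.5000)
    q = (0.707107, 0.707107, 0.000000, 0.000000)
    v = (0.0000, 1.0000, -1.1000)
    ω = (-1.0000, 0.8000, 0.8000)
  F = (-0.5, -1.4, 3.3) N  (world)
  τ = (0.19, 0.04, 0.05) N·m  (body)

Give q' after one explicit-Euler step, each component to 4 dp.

q' = (0.7341, 0.6776, 0.0000, 0.0452)

Hamilton product q⊗(0,ω) = (0.7071070, -0.7071070, 0.0000000, 1.1313712)
q' = normalize(q + ½dt·q⊗(0,ω)) = (0.7341, 0.6776, 0.0000, 0.0452)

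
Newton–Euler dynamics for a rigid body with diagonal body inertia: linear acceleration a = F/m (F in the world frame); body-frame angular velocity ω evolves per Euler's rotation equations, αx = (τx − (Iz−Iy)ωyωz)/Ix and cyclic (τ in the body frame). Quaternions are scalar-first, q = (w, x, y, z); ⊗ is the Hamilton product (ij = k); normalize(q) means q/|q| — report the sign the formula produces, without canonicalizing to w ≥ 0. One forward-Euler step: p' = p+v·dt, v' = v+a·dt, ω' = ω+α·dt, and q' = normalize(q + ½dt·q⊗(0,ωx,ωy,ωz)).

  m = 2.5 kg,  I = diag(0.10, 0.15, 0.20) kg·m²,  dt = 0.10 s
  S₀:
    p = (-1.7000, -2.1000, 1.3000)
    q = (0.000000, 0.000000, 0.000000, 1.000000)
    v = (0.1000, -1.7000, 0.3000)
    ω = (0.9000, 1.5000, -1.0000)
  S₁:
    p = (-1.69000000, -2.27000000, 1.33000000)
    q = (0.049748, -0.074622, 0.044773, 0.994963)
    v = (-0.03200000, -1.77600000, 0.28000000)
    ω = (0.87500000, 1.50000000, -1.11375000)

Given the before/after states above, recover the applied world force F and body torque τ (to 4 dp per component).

F = (-3.3000, -1.9000, -0.5000)
τ = (-0.1000, 0.0900, -0.1600)

velocity change Δv = (-0.13200000, -0.07600000, -0.02000000)
applied force F = (-3.3000, -1.9000, -0.5000)
Δω = ω₁−ω₀ = (-0.02500000, 0.00000000, -0.11375000)
precession coupling = (-0.0750, 0.0900, 0.0675)
I·α + gyro = (-0.1000, 0.0900, -0.1600)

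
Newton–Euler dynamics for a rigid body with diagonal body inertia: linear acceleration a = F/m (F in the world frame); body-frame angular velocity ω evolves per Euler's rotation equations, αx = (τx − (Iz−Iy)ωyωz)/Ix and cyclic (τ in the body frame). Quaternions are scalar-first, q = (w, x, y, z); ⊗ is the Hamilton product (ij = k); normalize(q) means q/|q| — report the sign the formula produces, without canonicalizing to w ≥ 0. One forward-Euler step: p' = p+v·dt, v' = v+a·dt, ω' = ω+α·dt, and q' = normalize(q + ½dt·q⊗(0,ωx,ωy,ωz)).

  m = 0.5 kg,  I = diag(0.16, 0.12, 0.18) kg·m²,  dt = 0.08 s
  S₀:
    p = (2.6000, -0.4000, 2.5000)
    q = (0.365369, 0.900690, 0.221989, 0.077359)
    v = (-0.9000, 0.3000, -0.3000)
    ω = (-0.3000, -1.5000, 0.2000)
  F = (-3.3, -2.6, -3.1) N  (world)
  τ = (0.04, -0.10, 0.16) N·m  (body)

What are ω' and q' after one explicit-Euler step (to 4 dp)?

precession coupling ω×(Iω) = (-0.0180, 0.0012, -0.0180)
(τ − ω×Iω)/I = (0.3625, -0.8433, 0.9889)
ω' = ω + α·dt = (-0.2710, -1.5675, 0.2791)
2q̇ = q⊗(0,ω) = (0.5877187, 0.0508256, -0.7513992, -1.2113645)
q' = normalize(q + ½dt·q⊗(0,ω)) = (0.3881, 0.9010, 0.1916, 0.0288)

ω' = (-0.2710, -1.5675, 0.2791)
q' = (0.3881, 0.9010, 0.1916, 0.0288)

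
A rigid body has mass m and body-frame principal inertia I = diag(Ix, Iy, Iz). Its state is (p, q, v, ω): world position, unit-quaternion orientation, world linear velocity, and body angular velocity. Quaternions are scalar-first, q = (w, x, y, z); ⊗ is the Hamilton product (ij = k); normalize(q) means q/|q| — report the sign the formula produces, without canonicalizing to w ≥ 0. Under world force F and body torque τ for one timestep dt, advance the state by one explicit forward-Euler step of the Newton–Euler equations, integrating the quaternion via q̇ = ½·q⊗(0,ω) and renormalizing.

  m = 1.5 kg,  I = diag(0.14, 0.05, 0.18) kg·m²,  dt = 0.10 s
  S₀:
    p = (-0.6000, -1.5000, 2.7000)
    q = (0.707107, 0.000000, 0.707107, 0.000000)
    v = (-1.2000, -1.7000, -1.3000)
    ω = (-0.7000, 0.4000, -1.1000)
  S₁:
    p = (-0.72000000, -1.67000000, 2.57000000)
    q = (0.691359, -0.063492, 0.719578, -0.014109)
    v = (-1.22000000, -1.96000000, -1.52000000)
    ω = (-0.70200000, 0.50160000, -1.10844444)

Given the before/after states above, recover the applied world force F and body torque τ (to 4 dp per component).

F = (-0.3000, -3.9000, -3.3000)
τ = (-0.0600, 0.0200, 0.0100)

velocity change Δv = (-0.02000000, -0.26000000, -0.22000000)
m·(v₁−v₀)/dt = (-0.3000, -3.9000, -3.3000)
rate change Δω = (-0.00200000, 0.10160000, -0.00844444)
I·α + gyro = (-0.0600, 0.0200, 0.0100)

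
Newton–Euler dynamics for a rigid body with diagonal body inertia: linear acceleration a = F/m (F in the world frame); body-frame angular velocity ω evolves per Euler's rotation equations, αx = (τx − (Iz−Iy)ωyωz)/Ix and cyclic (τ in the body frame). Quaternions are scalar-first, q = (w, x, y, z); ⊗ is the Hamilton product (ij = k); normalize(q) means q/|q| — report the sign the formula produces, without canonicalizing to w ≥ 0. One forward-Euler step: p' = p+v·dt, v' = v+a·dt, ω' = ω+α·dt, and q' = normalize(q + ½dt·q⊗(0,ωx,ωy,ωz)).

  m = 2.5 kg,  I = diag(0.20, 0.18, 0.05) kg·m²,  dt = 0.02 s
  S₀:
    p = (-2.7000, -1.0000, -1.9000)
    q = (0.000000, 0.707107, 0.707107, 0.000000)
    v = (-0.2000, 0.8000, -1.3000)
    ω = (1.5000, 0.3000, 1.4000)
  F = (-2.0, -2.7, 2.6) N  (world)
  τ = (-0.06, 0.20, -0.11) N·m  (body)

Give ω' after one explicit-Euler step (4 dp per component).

ω' = (1.4995, 0.2872, 1.3596)

angular accel α = (-0.0270, -0.6389, -2.0200)
ω' = ω + α·dt = (1.4995, 0.2872, 1.3596)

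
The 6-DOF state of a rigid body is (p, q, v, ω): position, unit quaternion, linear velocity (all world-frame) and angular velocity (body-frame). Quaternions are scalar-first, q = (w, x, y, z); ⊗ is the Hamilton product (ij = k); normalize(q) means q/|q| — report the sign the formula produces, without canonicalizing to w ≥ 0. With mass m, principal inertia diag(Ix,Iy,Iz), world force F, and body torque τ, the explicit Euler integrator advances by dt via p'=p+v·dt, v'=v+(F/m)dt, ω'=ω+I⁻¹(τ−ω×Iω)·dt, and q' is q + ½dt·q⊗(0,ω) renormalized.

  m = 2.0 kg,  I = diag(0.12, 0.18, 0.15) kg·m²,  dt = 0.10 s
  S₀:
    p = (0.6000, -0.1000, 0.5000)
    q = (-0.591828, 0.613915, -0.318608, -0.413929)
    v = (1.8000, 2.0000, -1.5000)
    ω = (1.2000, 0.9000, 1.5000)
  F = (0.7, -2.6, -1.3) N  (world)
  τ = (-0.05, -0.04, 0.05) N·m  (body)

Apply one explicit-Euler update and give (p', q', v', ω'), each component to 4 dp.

precession coupling ω×(Iω) = (-0.0405, -0.0540, 0.0648)
angular accel α = (-0.0792, 0.0778, -0.0987)
new body rate ω' = (1.1921, 0.9078, 1.4901)
Hamilton product q⊗(0,ω) = (0.1709427, -0.8155695, -1.9502325, 0.0471111)
updated quaternion q' = (-0.5800, 0.5699, -0.4138, -0.4093)
a = (0.3500, -1.3000, -0.6500)
p' = p + v·dt = (0.7800, 0.1000, 0.3500)
v' = v + a·dt = (1.8350, 1.8700, -1.5650)

p' = (0.7800, 0.1000, 0.3500)
q' = (-0.5800, 0.5699, -0.4138, -0.4093)
v' = (1.8350, 1.8700, -1.5650)
ω' = (1.1921, 0.9078, 1.4901)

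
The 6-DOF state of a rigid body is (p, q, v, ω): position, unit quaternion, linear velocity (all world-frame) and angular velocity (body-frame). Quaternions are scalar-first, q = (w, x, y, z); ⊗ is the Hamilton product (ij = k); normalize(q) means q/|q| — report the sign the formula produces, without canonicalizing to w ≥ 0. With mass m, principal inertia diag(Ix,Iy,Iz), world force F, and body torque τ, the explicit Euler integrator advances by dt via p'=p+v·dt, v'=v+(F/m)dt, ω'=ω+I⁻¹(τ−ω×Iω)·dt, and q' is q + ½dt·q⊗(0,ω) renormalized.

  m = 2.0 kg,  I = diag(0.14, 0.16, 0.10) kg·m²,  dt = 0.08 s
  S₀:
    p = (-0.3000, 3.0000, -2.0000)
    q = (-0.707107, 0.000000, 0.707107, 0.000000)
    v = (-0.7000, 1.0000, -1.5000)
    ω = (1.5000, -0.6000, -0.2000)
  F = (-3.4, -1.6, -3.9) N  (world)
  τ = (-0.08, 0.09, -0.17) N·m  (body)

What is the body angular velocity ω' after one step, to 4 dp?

ω×(Iω) gyroscopic = (-0.0072, -0.0120, -0.0180)
(τ − ω×Iω)/I = (-0.5200, 0.6375, -1.5200)
ω + α·dt = (1.4584, -0.5490, -0.3216)

ω' = (1.4584, -0.5490, -0.3216)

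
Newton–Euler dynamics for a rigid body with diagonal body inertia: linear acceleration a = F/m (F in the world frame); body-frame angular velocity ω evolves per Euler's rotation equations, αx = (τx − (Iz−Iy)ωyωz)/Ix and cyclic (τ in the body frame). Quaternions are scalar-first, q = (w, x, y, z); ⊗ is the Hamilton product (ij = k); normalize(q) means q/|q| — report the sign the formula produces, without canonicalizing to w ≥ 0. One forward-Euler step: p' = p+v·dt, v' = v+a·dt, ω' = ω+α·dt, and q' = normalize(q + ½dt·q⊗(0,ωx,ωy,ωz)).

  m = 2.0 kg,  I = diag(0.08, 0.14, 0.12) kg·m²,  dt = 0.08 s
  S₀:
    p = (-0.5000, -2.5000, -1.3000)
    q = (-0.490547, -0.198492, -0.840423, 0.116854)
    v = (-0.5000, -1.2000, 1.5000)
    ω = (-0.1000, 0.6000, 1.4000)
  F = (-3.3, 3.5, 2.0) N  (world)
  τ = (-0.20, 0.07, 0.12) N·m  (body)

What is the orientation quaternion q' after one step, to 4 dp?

q' = (-0.4768, -0.2459, -0.8400, 0.0811)

2q̇ = q⊗(0,ω) = (0.3208090, -1.1976499, -0.0281248, -0.8899033)
updated quaternion q' = (-0.4768, -0.2459, -0.8400, 0.0811)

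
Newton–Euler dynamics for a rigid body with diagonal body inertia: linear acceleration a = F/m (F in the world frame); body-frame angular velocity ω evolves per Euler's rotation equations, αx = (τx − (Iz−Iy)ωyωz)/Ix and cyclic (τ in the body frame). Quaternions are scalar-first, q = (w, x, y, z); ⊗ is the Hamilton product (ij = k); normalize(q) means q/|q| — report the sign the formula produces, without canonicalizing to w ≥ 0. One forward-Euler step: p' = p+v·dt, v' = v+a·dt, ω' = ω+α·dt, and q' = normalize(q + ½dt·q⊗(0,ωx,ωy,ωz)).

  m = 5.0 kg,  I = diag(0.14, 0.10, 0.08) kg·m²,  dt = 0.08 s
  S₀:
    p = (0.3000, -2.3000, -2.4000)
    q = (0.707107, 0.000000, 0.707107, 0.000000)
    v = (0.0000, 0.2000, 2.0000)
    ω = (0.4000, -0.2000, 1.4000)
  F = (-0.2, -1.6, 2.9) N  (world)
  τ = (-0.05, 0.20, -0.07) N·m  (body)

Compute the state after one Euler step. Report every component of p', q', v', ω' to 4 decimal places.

p' = (0.3000, -2.2840, -2.2400)
q' = (0.7115, 0.0508, 0.7002, 0.0282)
v' = (-0.0032, 0.1744, 2.0464)
ω' = (0.3682, -0.0669, 1.3268)

linear accel F/m = (-0.0400, -0.3200, 0.5800)
p' = p + v·dt = (0.3000, -2.2840, -2.2400)
new velocity v' = (-0.0032, 0.1744, 2.0464)
α = I⁻¹(τ − ω×Iω) = (-0.3971, 1.6640, -0.9150)
new body rate ω' = (0.3682, -0.0669, 1.3268)
q⊗(0,ω) = (0.1414214, 1.2727926, -0.1414214, 0.7071070)
q + ½dt·q⊗(0,ω), renormalized = (0.7115, 0.0508, 0.7002, 0.0282)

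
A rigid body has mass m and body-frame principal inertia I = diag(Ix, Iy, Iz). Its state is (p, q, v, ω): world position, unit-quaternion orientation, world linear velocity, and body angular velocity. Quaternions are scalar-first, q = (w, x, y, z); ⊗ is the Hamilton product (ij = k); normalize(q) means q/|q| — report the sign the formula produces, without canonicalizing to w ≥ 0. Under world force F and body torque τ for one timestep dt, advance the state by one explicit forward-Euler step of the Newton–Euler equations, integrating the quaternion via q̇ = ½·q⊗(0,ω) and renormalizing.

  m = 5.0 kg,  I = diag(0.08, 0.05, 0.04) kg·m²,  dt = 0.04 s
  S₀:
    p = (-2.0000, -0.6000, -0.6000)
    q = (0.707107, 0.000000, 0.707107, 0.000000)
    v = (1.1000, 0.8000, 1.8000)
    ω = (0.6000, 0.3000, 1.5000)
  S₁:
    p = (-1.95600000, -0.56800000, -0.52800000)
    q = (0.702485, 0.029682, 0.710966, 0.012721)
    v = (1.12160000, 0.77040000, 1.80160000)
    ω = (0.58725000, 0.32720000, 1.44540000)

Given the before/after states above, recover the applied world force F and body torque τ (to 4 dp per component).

F = (2.7000, -3.7000, 0.2000)
τ = (-0.0300, 0.0700, -0.0600)

Δv = v₁−v₀ = (0.02160000, -0.02960000, 0.00160000)
applied force F = (2.7000, -3.7000, 0.2000)
rate change Δω = (-0.01275000, 0.02720000, -0.05460000)
gyro term ω₀×Iω₀ = (-0.0045, 0.0360, -0.0054)
applied torque τ = (-0.0300, 0.0700, -0.0600)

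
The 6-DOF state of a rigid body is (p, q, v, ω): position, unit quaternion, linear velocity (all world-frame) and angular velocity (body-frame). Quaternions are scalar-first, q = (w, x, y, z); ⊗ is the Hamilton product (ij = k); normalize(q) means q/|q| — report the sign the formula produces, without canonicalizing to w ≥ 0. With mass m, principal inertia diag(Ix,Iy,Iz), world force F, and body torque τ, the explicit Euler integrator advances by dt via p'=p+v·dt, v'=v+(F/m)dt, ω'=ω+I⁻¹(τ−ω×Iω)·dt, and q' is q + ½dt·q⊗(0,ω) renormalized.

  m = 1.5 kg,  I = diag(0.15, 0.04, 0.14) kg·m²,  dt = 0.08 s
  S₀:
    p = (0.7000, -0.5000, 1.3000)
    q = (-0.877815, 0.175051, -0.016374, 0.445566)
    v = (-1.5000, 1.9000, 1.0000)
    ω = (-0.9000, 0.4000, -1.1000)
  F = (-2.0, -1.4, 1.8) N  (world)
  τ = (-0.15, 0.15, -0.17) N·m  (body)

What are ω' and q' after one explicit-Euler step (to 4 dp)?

angular accel α = (-0.7067, 3.5025, -1.4971)
new body rate ω' = (-0.9565, 0.6802, -1.2198)
Hamilton product q⊗(0,ω) = (0.6542181, 0.6298185, -0.5595793, 1.0208803)
q + ½dt·q⊗(0,ω), renormalized = (-0.8502, 0.1999, -0.0387, 0.4856)

ω' = (-0.9565, 0.6802, -1.2198)
q' = (-0.8502, 0.1999, -0.0387, 0.4856)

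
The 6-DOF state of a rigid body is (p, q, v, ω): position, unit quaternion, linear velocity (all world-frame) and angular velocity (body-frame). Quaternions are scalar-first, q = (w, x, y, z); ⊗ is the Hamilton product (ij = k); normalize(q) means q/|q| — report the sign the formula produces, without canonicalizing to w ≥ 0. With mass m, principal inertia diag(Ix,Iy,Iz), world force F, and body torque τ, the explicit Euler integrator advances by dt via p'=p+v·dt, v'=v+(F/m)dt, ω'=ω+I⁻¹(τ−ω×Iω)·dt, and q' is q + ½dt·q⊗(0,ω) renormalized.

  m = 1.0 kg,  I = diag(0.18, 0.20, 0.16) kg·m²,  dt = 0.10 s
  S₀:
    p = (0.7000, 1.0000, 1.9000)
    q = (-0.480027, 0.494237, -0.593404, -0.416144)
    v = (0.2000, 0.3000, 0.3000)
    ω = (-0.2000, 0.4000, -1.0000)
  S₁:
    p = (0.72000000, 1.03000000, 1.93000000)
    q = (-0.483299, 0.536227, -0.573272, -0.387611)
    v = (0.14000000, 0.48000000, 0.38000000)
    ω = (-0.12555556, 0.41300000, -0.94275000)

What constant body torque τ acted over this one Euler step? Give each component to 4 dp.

τ = (0.1500, 0.0300, 0.0900)

Δω = ω₁−ω₀ = (0.07444444, 0.01300000, 0.05725000)
τ = I·(Δω/dt) + ω₀×(Iω₀) = (0.1500, 0.0300, 0.0900)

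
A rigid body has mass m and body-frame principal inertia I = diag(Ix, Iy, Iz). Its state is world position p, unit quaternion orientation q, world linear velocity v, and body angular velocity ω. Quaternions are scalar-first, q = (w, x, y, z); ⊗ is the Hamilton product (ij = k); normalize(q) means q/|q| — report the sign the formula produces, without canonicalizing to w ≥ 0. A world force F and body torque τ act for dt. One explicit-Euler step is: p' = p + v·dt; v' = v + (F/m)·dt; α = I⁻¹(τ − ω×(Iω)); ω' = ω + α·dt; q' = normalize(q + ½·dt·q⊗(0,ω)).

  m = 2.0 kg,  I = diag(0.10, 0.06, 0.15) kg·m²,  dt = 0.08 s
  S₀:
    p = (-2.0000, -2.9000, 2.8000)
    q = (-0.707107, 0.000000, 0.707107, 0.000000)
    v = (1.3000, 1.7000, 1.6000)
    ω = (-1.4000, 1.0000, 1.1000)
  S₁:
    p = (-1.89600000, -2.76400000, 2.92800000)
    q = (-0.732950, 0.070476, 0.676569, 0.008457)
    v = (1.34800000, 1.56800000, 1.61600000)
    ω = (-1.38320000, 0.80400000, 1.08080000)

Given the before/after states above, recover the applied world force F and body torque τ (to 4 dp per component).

velocity change Δv = (0.04800000, -0.13200000, 0.01600000)
m·(v₁−v₀)/dt = (1.2000, -3.3000, 0.4000)
Δω = ω₁−ω₀ = (0.01680000, -0.19600000, -0.01920000)
applied torque τ = (0.1200, -0.0700, 0.0200)

F = (1.2000, -3.3000, 0.4000)
τ = (0.1200, -0.0700, 0.0200)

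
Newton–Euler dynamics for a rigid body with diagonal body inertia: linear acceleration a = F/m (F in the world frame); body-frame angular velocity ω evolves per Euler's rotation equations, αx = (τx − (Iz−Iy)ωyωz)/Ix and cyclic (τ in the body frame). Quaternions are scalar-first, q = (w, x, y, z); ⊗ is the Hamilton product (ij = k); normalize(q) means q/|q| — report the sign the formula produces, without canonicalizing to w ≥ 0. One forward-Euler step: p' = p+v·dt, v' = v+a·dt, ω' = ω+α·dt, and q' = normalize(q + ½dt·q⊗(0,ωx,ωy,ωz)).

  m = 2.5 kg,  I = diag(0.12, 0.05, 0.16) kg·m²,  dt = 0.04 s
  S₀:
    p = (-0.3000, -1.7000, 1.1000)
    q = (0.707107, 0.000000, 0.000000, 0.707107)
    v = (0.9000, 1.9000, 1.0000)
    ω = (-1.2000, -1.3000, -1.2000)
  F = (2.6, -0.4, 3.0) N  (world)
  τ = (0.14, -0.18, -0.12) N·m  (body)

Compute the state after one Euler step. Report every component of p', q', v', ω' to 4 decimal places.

new position p' = (-0.2640, -1.6240, 1.1400)
v + (F/m)dt = (0.9416, 1.8936, 1.0480)
α = I⁻¹(τ − ω×Iω) = (-0.2633, -2.4480, -0.0675)
ω' = ω + α·dt = (-1.2105, -1.3979, -1.2027)
q⊗(0,ω) = (0.8485284, 0.0707107, -1.7677675, -0.8485284)
q' = normalize(q + ½dt·q⊗(0,ω)) = (0.7234, 0.0014, -0.0353, 0.6895)

p' = (-0.2640, -1.6240, 1.1400)
q' = (0.7234, 0.0014, -0.0353, 0.6895)
v' = (0.9416, 1.8936, 1.0480)
ω' = (-1.2105, -1.3979, -1.2027)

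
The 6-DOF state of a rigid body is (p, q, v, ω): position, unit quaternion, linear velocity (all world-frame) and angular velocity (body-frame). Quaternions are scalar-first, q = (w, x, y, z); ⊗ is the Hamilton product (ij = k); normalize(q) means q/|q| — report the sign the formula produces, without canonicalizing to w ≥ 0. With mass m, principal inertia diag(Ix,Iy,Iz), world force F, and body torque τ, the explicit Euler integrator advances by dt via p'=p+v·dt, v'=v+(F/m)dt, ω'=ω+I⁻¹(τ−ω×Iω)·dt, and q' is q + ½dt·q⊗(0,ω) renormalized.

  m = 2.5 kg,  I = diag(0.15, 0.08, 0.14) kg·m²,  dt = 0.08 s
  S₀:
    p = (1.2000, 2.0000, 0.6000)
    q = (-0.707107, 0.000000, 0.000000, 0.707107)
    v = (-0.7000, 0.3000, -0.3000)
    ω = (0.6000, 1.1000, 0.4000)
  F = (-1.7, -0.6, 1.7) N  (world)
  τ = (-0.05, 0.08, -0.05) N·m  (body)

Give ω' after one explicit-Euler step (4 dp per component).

ω×(Iω) gyroscopic = (0.0264, 0.0024, -0.0462)
(τ − ω×Iω)/I = (-0.5093, 0.9700, -0.0271)
ω' = ω + α·dt = (0.5593, 1.1776, 0.3978)

ω' = (0.5593, 1.1776, 0.3978)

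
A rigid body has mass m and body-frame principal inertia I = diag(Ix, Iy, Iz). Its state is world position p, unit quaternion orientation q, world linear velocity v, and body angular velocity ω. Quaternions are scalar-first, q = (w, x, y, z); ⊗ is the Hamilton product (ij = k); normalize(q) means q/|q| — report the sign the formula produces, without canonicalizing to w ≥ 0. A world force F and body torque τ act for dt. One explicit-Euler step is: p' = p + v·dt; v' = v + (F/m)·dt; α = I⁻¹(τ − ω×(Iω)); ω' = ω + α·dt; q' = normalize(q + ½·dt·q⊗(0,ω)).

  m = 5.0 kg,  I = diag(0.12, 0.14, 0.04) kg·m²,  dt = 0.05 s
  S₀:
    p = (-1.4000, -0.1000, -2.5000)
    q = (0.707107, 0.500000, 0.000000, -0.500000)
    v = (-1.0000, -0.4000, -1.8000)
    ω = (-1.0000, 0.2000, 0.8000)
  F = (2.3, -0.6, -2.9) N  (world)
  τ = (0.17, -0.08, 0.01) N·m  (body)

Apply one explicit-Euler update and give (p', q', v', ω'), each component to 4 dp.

p' = (-1.4500, -0.1200, -2.5900)
q' = (0.7292, 0.4846, 0.0060, -0.4831)
v' = (-0.9770, -0.4060, -1.8290)
ω' = (-0.9225, 0.1943, 0.8175)

ω×(Iω) gyroscopic = (-0.0160, -0.0640, -0.0040)
(τ − ω×Iω)/I = (1.5500, -0.1143, 0.3500)
ω' = ω + α·dt = (-0.9225, 0.1943, 0.8175)
Hamilton product q⊗(0,ω) = (0.9000000, -0.6071070, 0.2414214, 0.6656856)
q' = normalize(q + ½dt·q⊗(0,ω)) = (0.7292, 0.4846, 0.0060, -0.4831)
linear accel F/m = (0.4600, -0.1200, -0.5800)
p' = p + v·dt = (-1.4500, -0.1200, -2.5900)
new velocity v' = (-0.9770, -0.4060, -1.8290)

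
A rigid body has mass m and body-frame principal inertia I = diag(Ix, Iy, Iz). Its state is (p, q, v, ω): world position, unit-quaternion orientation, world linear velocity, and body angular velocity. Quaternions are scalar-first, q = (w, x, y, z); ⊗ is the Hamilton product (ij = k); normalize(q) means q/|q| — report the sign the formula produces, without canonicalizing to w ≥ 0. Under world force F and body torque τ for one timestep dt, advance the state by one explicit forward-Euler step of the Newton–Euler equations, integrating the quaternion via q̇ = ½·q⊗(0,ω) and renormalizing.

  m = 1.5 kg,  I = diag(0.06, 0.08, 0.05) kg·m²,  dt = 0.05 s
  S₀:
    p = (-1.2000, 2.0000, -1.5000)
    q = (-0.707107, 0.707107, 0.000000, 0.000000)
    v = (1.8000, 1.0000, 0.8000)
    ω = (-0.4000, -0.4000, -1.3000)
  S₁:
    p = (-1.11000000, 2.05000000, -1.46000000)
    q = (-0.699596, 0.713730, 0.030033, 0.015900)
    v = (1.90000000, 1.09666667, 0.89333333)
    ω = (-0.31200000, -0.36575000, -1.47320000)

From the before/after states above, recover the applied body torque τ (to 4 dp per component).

τ = (0.0900, 0.0600, -0.1700)

rate change Δω = (0.08800000, 0.03425000, -0.17320000)
gyro term ω₀×Iω₀ = (-0.0156, 0.0052, 0.0032)
I·α + gyro = (0.0900, 0.0600, -0.1700)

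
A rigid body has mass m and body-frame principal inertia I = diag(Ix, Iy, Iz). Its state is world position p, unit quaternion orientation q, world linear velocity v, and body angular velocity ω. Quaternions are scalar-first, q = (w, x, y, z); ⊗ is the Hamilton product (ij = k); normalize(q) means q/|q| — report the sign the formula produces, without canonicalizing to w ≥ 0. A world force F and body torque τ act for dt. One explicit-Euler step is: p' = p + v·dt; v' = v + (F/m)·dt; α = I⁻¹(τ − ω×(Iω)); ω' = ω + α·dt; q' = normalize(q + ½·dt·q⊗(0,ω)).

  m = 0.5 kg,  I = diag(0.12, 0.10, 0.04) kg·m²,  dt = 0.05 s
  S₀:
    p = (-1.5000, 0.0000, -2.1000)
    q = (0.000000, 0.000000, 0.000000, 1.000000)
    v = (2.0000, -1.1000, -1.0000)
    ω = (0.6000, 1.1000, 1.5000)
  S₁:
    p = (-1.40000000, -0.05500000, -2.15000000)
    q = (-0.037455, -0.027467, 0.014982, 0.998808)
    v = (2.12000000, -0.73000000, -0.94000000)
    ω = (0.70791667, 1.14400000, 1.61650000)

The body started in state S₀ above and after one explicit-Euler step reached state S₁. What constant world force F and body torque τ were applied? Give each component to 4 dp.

Δv = v₁−v₀ = (0.12000000, 0.37000000, 0.06000000)
m·(v₁−v₀)/dt = (1.2000, 3.7000, 0.6000)
Δω = ω₁−ω₀ = (0.10791667, 0.04400000, 0.11650000)
ω₀×(Iω₀) = (-0.0990, 0.0720, -0.0132)
applied torque τ = (0.1600, 0.1600, 0.0800)

F = (1.2000, 3.7000, 0.6000)
τ = (0.1600, 0.1600, 0.0800)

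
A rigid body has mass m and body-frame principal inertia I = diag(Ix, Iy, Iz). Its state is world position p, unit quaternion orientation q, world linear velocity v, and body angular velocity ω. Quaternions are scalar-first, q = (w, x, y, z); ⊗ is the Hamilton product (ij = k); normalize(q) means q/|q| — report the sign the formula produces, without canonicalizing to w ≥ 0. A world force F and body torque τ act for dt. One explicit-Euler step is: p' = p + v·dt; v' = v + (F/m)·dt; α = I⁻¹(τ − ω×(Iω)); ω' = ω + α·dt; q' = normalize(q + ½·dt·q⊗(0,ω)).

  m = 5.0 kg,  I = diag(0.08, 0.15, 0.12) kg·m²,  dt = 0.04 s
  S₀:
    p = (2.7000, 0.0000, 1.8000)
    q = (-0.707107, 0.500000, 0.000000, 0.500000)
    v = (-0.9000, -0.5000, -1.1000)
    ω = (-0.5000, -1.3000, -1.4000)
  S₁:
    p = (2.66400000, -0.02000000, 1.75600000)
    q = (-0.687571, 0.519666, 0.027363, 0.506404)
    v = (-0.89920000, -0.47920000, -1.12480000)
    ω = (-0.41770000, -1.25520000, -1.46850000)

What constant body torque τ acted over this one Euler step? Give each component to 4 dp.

rate change Δω = (0.08230000, 0.04480000, -0.06850000)
ω₀×(Iω₀) = (-0.0546, -0.0280, 0.0455)
applied torque τ = (0.1100, 0.1400, -0.1600)

τ = (0.1100, 0.1400, -0.1600)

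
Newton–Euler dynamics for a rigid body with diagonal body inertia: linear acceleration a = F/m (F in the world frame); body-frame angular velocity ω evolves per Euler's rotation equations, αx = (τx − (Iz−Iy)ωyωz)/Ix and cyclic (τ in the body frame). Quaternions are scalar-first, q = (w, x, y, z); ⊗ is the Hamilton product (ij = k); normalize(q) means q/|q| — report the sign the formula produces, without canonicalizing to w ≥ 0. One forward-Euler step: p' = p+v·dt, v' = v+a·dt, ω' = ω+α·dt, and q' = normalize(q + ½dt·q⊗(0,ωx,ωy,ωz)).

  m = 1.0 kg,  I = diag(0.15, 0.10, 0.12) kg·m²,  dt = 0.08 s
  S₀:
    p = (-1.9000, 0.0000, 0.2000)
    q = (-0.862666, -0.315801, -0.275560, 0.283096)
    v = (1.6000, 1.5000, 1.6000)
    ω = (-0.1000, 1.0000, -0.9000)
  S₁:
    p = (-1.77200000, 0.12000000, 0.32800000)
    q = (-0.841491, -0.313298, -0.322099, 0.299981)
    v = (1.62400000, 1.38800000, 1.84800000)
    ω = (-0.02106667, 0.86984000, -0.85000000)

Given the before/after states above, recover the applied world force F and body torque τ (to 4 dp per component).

F = (0.3000, -1.4000, 3.1000)
τ = (0.1300, -0.1600, 0.0800)

v₁ − v₀ = (0.02400000, -0.11200000, 0.24800000)
applied force F = (0.3000, -1.4000, 3.1000)
Δω = ω₁−ω₀ = (0.07893333, -0.13016000, 0.05000000)
ω₀×(Iω₀) = (-0.0180, 0.0027, 0.0050)
applied torque τ = (0.1300, -0.1600, 0.0800)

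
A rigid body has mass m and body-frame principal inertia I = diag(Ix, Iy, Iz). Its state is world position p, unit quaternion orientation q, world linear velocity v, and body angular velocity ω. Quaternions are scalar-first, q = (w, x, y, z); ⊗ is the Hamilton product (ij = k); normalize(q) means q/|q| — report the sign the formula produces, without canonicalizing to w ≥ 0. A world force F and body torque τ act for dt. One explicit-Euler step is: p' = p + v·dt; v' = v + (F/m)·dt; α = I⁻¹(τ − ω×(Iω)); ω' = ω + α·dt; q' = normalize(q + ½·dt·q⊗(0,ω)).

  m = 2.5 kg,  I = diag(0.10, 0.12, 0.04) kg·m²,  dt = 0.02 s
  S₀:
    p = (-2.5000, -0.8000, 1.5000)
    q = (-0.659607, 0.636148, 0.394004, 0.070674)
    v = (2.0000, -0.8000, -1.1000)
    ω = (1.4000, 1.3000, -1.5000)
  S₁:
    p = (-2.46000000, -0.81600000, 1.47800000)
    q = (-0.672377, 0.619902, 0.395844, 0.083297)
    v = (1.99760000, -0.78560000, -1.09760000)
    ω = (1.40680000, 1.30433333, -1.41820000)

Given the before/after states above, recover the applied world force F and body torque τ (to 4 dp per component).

F = (-0.3000, 1.8000, 0.3000)
τ = (0.1900, -0.1000, 0.2000)

Δv = v₁−v₀ = (-0.00240000, 0.01440000, 0.00240000)
applied force F = (-0.3000, 1.8000, 0.3000)
ω₁ − ω₀ = (0.00680000, 0.00433333, 0.08180000)
gyro term ω₀×Iω₀ = (0.1560, -0.1260, 0.0364)
I·α + gyro = (0.1900, -0.1000, 0.2000)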